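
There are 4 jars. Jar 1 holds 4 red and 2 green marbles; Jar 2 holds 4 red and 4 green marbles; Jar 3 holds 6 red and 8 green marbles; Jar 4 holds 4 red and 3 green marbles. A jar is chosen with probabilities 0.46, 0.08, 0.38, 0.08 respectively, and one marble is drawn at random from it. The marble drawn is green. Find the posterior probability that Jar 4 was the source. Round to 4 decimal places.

Posterior probability ≈ 0.0771

P(green|Jar 1) = 0.3333; P(green|Jar 2) = 0.5; P(green|Jar 3) = 0.5714; P(green|Jar 4) = 0.4286.
Prior × likelihood for each source: 0.46·0.3333=0.1533, 0.08·0.5=0.04000, 0.38·0.5714=0.2171, 0.08·0.4286=0.03429. Summing gives P(green) = 0.44476.
P(Jar 4 | green) = 0.03429 / 0.44476 = 0.0771.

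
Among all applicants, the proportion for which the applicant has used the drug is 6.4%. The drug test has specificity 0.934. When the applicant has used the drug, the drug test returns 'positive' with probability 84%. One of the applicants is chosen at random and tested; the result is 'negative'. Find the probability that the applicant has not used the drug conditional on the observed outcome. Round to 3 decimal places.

Let H be the event that the applicant has used the drug. P(H) = 0.064, so P(¬H) = 0.936. With E the 'negative' result, P(E|H) = 0.16 and P(E|¬H) = 0.934.
P(E) = 0.16·0.064 + 0.934·0.936 = 0.010240 + 0.87422 = 0.88446.
By Bayes' theorem, P(H|E) = 0.010240 / 0.88446 = 0.012. Hence P(¬H|E) = 1 − 0.012 = 0.988.

P(¬H | E) ≈ 0.988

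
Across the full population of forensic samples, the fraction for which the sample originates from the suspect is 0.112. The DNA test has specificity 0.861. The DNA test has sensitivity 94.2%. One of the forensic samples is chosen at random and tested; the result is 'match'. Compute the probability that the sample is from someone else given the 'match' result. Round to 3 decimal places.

Let H be the event that the sample originates from the suspect. P(H) = 0.112, so P(¬H) = 0.888. With E the 'match' result, P(E|H) = 0.942 and P(E|¬H) = 0.139.
P(E) = 0.942·0.112 + 0.139·0.888 = 0.10550 + 0.12343 = 0.22894.
By Bayes' theorem, P(H|E) = 0.10550 / 0.22894 = 0.461. Hence P(¬H|E) = 1 − 0.461 = 0.539.

P(¬H | E) ≈ 0.539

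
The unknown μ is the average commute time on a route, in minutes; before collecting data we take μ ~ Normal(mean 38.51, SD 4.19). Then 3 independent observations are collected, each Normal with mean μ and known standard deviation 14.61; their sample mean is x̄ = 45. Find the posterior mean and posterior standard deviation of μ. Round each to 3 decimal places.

Posterior mean ≈ 39.794; posterior SD ≈ 3.753

Prior precision 1/τ₀² = 1/4.19² = 0.0569603; data precision n/σ² = 3/14.61² = 0.0140547.
Posterior precision = 0.0569603 + 0.0140547 = 0.0710149, giving posterior SD = 1/√0.0710149 = 3.753.
Posterior mean = (0.0569603·38.51 + 0.0140547·45) / 0.0710149 = 39.794.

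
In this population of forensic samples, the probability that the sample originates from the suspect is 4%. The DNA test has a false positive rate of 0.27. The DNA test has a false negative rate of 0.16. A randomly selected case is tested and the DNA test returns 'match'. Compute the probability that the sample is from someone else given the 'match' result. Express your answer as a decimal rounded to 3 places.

P(¬H | E) ≈ 0.885

Write H for 'the sample originates from the suspect'. Prior odds H:¬H = 0.04/0.96 = 0.041667. For the 'match' outcome, the likelihood ratio is 0.84/0.27 = 3.1111.
Posterior odds = 0.041667 × 3.1111 = 0.12963, so P(H|E) = 0.12963/(1+0.12963) = 0.115. Then P(¬H|E) = 1 − 0.115 = 0.885.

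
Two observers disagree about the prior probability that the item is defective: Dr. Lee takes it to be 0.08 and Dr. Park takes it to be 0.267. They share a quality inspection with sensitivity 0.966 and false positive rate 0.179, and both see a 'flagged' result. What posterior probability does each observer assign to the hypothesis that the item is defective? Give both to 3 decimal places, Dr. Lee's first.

Dr. Lee: 0.319; Dr. Park: 0.663

The likelihood ratio for a 'flagged' result is 0.966/0.179 = 5.3966.
Dr. Lee: prior odds 0.08/0.92 = 0.086957; posterior odds 0.46927; posterior probability 0.319.
Dr. Park: prior odds 0.267/0.733 = 0.36426; posterior odds 1.9658; posterior probability 0.663.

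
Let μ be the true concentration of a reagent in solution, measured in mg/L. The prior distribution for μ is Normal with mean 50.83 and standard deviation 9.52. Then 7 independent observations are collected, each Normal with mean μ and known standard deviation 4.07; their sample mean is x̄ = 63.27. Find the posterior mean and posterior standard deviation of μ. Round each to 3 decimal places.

Prior precision 1/τ₀² = 1/9.52² = 0.0110338; data precision n/σ² = 7/4.07² = 0.422580.
Posterior precision = 0.0110338 + 0.422580 = 0.433614, giving posterior SD = 1/√0.433614 = 1.519.
Posterior mean = (0.0110338·50.83 + 0.422580·63.27) / 0.433614 = 62.953.

Posterior mean ≈ 62.953; posterior SD ≈ 1.519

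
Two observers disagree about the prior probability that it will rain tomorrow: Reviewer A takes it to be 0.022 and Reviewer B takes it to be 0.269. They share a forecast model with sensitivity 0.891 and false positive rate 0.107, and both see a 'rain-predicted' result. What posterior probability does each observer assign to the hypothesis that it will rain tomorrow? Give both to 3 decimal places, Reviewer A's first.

P('+'|H) = 0.891, P('+'|¬H) = 0.107.
Reviewer A: numerator 0.891·0.022 = 0.019602; evidence = 0.019602+0.107·0.978 = 0.12425; posterior = 0.158.
Reviewer B: numerator 0.891·0.269 = 0.23968; evidence = 0.23968+0.107·0.731 = 0.31790; posterior = 0.754.

Reviewer A: 0.158; Reviewer B: 0.754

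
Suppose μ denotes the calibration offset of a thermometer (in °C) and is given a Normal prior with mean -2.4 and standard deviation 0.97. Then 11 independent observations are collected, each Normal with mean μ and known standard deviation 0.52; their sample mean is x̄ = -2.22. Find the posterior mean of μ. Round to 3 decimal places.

Posterior mean ≈ -2.225

Prior precision 1/τ₀² = 1/0.97² = 1.06281; data precision n/σ² = 11/0.52² = 40.6805.
Posterior precision = 1.06281 + 40.6805 = 41.7433.
Posterior mean = (1.06281·-2.4 + 40.6805·-2.22) / 41.7433 = -2.225.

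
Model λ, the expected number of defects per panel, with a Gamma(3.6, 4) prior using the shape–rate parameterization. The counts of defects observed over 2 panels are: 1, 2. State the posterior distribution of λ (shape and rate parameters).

The Poisson likelihood adds the total count to the shape and the number of exposure periods to the rate. Here ∑xᵢ = 3 and n = 2, so shape 3.6→6.6 and rate 4→6.

Posterior: Gamma(shape=6.6, rate=6)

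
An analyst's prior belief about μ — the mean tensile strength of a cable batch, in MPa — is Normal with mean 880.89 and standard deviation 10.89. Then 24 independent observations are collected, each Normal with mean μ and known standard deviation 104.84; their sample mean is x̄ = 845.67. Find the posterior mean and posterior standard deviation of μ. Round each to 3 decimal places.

Posterior mean ≈ 873.646; posterior SD ≈ 9.706

Prior precision 1/τ₀² = 1/10.89² = 0.00843226; data precision n/σ² = 24/104.84² = 0.00218352.
Posterior precision = 0.00843226 + 0.00218352 = 0.0106158, giving posterior SD = 1/√0.0106158 = 9.706.
Posterior mean = (0.00843226·880.89 + 0.00218352·845.67) / 0.0106158 = 873.646.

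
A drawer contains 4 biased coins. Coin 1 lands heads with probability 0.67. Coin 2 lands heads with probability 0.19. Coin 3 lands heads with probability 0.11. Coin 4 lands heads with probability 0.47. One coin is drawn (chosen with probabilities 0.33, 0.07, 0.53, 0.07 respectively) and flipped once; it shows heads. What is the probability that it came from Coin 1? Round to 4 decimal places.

Posterior probability ≈ 0.6791

P(heads|C1) = 0.67; P(heads|C2) = 0.19; P(heads|C3) = 0.11; P(heads|C4) = 0.47.
Prior × likelihood for each source: 0.33·0.67=0.2211, 0.07·0.19=0.01330, 0.53·0.11=0.05830, 0.07·0.47=0.03290. Summing gives P(heads) = 0.32560.
P(Coin 1 | heads) = 0.2211 / 0.32560 = 0.6791.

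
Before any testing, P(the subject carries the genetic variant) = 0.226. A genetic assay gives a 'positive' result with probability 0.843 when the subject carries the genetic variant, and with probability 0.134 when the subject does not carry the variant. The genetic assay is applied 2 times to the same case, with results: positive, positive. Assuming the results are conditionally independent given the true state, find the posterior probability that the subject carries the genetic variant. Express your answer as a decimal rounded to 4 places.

Posterior P(H) ≈ 0.9204

Let H be the event that the subject carries the genetic variant; start with P(H) = 0.226. P('positive'|H) = 0.843, P('positive'|¬H) = 0.134.
Update on result 1 ('positive'): P(H) ← 0.843·0.2260 / (0.843·0.2260 + 0.134·0.7740) = 0.19052/0.29423 = 0.6475.
Update on result 2 ('positive'): P(H) ← 0.843·0.6475 / (0.843·0.6475 + 0.134·0.3525) = 0.54585/0.59308 = 0.9204.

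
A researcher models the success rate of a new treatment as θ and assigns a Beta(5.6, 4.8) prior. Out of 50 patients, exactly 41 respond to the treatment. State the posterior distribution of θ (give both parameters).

Posterior: Beta(46.6, 13.8)

Observing 41 successes and 9 failures updates Beta(5.6, 4.8) by adding the success and failure counts to the two shape parameters: α = 5.6+41 = 46.6, β = 4.8+9 = 13.8.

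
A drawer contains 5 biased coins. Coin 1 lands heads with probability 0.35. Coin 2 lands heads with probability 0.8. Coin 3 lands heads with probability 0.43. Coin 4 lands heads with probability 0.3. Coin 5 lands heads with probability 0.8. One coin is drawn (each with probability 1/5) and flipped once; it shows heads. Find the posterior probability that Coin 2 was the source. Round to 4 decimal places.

Posterior probability ≈ 0.2985

P(heads|C1) = 0.35; P(heads|C2) = 0.8; P(heads|C3) = 0.43; P(heads|C4) = 0.3; P(heads|C5) = 0.8.
Prior × likelihood for each source: 0.2·0.35=0.07000, 0.2·0.8=0.1600, 0.2·0.43=0.08600, 0.2·0.3=0.06000, 0.2·0.8=0.1600. Summing gives P(heads) = 0.53600.
P(Coin 2 | heads) = 0.1600 / 0.53600 = 0.2985.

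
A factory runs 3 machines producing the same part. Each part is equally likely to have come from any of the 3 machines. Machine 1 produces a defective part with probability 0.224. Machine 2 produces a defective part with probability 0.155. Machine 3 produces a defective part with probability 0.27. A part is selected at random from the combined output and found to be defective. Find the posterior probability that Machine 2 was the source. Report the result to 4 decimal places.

Posterior probability ≈ 0.2388

P(defective|M1) = 0.224; P(defective|M2) = 0.155; P(defective|M3) = 0.27.
Prior × likelihood for each source: 0.333333·0.224=0.07467, 0.333333·0.155=0.05167, 0.333333·0.27=0.09000. Summing gives P(defective) = 0.21633.
P(Machine 2 | defective) = 0.05167 / 0.21633 = 0.2388.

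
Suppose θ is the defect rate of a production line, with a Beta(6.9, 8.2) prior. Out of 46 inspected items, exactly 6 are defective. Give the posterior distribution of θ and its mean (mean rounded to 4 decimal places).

The binomial likelihood is conjugate to the Beta prior: with 6 successes and 40 failures, the posterior is Beta(6.9+6, 8.2+40) = Beta(12.9, 48.2).
Posterior mean = α/(α+β) = 12.9/61.1 = 0.2111.

Posterior: Beta(12.9, 48.2); mean ≈ 0.2111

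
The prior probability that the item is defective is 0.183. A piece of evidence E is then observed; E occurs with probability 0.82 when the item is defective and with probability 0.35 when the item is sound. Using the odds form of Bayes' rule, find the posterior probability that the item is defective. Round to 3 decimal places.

Posterior probability ≈ 0.344

Prior odds = 0.183/(1−0.183) = 0.22399.
Likelihood ratio for E = 0.82/0.35 = 2.3429.
Posterior odds = prior odds × LR = 0.52478.
Posterior probability = odds/(1+odds) = 0.52478/1.5248 = 0.344.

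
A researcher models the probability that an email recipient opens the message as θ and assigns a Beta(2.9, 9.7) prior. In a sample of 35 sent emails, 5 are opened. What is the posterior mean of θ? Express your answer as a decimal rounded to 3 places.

Posterior mean ≈ 0.166

The binomial likelihood is conjugate to the Beta prior: with 5 successes and 30 failures, the posterior is Beta(2.9+5, 9.7+30) = Beta(7.9, 39.7).
Posterior mean = α/(α+β) = 7.9/47.6 = 0.166.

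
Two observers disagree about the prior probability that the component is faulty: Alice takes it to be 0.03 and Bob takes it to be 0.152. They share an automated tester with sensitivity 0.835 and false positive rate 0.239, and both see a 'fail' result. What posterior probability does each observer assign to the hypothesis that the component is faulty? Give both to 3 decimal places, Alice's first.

P('+'|H) = 0.835, P('+'|¬H) = 0.239.
Alice: numerator 0.835·0.03 = 0.025050; evidence = 0.025050+0.239·0.97 = 0.25688; posterior = 0.098.
Bob: numerator 0.835·0.152 = 0.12692; evidence = 0.12692+0.239·0.848 = 0.32959; posterior = 0.385.

Alice: 0.098; Bob: 0.385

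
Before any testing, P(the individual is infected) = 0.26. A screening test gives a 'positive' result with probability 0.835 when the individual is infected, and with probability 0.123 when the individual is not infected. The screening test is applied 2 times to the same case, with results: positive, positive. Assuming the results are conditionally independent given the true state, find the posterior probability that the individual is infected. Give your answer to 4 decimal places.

With H the event that the individual is infected, the joint likelihood of the observed sequence is P(data|H) = 0.835·0.835 = 0.69722 and P(data|¬H) = 0.123·0.123 = 0.015129.
Bayes: P(H|data) = 0.26·0.69722 / (0.26·0.69722 + 0.74·0.015129) = 0.18128/0.19247 = 0.9418.

Posterior P(H) ≈ 0.9418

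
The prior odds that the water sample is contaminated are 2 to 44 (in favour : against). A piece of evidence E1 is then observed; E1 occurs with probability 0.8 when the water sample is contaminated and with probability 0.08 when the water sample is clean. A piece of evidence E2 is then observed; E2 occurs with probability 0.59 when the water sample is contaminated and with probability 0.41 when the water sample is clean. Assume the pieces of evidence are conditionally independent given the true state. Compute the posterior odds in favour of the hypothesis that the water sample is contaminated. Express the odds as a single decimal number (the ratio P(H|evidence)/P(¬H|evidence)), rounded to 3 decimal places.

Posterior odds ≈ 0.654

Prior odds = 2/44 = 0.045455. In log-odds, ln(0.045455) = -3.0910.
Add log likelihood ratios: ln(10.000) + ln(1.4390) = 2.6666.
Posterior log-odds = -0.42449, so posterior odds = exp(-0.42449) = 0.65410.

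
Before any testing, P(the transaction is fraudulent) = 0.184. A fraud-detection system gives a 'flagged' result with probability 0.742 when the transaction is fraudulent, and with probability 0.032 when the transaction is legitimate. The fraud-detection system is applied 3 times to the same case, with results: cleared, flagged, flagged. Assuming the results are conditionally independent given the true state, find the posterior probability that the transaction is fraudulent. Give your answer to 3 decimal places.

With H the event that the transaction is fraudulent, the joint likelihood of the observed sequence is P(data|H) = 0.258·0.742·0.742 = 0.14205 and P(data|¬H) = 0.968·0.032·0.032 = 0.00099123.
Bayes: P(H|data) = 0.184·0.14205 / (0.184·0.14205 + 0.816·0.00099123) = 0.026136/0.026945 = 0.9700.

Posterior P(H) ≈ 0.970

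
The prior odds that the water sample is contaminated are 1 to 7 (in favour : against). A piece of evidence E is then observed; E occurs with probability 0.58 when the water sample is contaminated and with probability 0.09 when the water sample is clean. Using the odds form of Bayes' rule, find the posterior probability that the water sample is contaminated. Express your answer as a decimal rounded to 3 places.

Prior odds = 1/7 = 0.14286.
Likelihood ratio for E = 0.58/0.09 = 6.4444.
Posterior odds = prior odds × LR = 0.92063.
Posterior probability = odds/(1+odds) = 0.92063/1.9206 = 0.479.

Posterior probability ≈ 0.479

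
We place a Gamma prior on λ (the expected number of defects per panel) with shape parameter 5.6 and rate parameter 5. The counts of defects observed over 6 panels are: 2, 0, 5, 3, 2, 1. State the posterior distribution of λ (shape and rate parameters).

The Poisson likelihood adds the total count to the shape and the number of exposure periods to the rate. Here ∑xᵢ = 13 and n = 6, so shape 5.6→18.6 and rate 5→11.

Posterior: Gamma(shape=18.6, rate=11)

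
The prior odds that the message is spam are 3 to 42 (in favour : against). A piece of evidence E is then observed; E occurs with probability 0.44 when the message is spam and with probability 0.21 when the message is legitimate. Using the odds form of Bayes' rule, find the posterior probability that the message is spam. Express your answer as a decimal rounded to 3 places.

Posterior probability ≈ 0.130

Prior odds = 3/42 = 0.071429. In log-odds, ln(0.071429) = -2.6391.
Add log likelihood ratio: ln(2.0952) = 0.73967.
Posterior log-odds = -1.8994, so posterior odds = exp(-1.8994) = 0.14966. Converting, P(H|E) = 0.14966/1.1497 = 0.130.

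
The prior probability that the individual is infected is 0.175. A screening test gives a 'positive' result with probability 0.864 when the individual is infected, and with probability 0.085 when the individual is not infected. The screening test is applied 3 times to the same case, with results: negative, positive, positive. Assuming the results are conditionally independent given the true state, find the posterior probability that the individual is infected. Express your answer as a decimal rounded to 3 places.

Posterior P(H) ≈ 0.765

Let H be the event that the individual is infected; start with P(H) = 0.175. P('positive'|H) = 0.864, P('positive'|¬H) = 0.085.
Update on result 1 ('negative'): P(H) ← 0.136·0.1750 / (0.136·0.1750 + 0.915·0.8250) = 0.023800/0.77868 = 0.0306.
Update on result 2 ('positive'): P(H) ← 0.864·0.0306 / (0.864·0.0306 + 0.085·0.9694) = 0.026408/0.10881 = 0.2427.
Update on result 3 ('positive'): P(H) ← 0.864·0.2427 / (0.864·0.2427 + 0.085·0.7573) = 0.20969/0.27406 = 0.7651.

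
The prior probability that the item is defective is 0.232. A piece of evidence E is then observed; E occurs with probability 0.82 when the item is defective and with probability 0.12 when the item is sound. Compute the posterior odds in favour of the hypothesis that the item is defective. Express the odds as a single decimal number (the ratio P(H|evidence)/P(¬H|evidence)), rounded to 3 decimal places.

Prior odds = 0.232/(1−0.232) = 0.30208.
Likelihood ratio for E = 0.82/0.12 = 6.8333.
Posterior odds = prior odds × LR = 2.0642.

Posterior odds ≈ 2.064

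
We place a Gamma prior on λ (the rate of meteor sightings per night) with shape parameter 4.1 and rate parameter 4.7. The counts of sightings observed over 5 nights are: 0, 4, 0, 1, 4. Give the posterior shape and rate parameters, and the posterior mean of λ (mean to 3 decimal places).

The Poisson likelihood adds the total count to the shape and the number of exposure periods to the rate. Here ∑xᵢ = 9 and n = 5, so shape 4.1→13.1 and rate 4.7→9.7.
Posterior mean = shape/rate = 13.1/9.7 = 1.351.

Posterior: Gamma(shape=13.1, rate=9.7); mean ≈ 1.351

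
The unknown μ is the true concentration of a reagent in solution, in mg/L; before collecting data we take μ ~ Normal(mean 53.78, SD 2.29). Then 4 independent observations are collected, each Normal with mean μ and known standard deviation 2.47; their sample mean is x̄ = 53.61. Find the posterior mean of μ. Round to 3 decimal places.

Prior precision 1/τ₀² = 1/2.29² = 0.190690; data precision n/σ² = 4/2.47² = 0.655641.
Posterior precision = 0.190690 + 0.655641 = 0.846331.
Posterior mean = (0.190690·53.78 + 0.655641·53.61) / 0.846331 = 53.648.

Posterior mean ≈ 53.648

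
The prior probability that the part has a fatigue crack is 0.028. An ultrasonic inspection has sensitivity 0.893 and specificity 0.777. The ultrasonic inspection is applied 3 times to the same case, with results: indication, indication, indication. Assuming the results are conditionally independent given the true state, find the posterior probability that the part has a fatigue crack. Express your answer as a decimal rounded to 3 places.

Posterior P(H) ≈ 0.649

With H the event that the part has a fatigue crack, the joint likelihood of the observed sequence is P(data|H) = 0.893·0.893·0.893 = 0.71212 and P(data|¬H) = 0.223·0.223·0.223 = 0.011090.
Bayes: P(H|data) = 0.028·0.71212 / (0.028·0.71212 + 0.972·0.011090) = 0.019939/0.030718 = 0.6491.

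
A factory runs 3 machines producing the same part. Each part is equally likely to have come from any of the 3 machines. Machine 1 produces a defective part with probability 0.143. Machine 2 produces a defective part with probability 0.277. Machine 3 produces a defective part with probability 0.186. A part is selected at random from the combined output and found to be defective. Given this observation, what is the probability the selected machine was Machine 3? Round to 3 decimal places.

Posterior probability ≈ 0.307

Tabulate prior·likelihood by source: [1] prior 0.333333, lik 0.143, product 0.04767; [2] prior 0.333333, lik 0.277, product 0.09233; [3] prior 0.333333, lik 0.186, product 0.06200.
Normalizing constant = 0.20200; the posterior for Machine 3 is its product over the sum, 0.06200/0.20200 = 0.307.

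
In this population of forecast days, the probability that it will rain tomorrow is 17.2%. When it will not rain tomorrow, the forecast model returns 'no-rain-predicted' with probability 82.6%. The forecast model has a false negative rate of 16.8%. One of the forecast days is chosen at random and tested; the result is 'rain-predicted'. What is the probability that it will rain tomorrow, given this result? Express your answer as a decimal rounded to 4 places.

Let H be the event that it will rain tomorrow. P(H) = 0.172, so P(¬H) = 0.828. With E the 'rain-predicted' result, P(E|H) = 0.832 and P(E|¬H) = 0.174.
P(E) = 0.832·0.172 + 0.174·0.828 = 0.14310 + 0.14407 = 0.28718.
By Bayes' theorem, P(H|E) = 0.14310 / 0.28718 = 0.4983.

P(H | E) ≈ 0.4983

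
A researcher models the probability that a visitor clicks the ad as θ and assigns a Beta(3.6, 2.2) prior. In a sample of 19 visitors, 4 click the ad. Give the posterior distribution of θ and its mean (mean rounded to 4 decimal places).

Posterior: Beta(7.6, 17.2); mean ≈ 0.3065

The binomial likelihood is conjugate to the Beta prior: with 4 successes and 15 failures, the posterior is Beta(3.6+4, 2.2+15) = Beta(7.6, 17.2).
Posterior mean = α/(α+β) = 7.6/24.8 = 0.3065.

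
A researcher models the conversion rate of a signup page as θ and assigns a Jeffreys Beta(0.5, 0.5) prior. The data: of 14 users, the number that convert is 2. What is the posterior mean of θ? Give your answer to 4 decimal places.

Posterior mean ≈ 0.1667

Observing 2 successes and 12 failures updates Beta(0.5, 0.5) by adding the success and failure counts to the two shape parameters: α = 0.5+2 = 2.5, β = 0.5+12 = 12.5.
E[θ | data] = 2.5/(2.5+12.5) = 0.1667.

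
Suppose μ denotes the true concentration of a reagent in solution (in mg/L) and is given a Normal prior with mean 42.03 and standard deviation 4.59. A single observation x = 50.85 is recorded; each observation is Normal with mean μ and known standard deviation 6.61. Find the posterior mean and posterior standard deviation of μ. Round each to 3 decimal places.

Posterior mean ≈ 44.899; posterior SD ≈ 3.770

With known σ, the Normal prior is conjugate. Weight on the data is w = (n/σ²)/(n/σ² + 1/τ₀²) = 0.0228874/(0.0228874+0.0474651) = 0.32532.
Posterior mean = w·x̄ + (1−w)·μ₀ = 0.32532·50.85 + 0.67468·42.03 = 44.899. Posterior variance = 1/(0.0228874+0.0474651) = 14.2141, so SD = 3.770.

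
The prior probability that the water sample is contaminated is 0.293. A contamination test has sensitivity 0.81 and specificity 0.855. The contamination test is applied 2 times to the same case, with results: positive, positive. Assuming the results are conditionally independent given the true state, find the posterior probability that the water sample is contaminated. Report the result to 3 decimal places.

With H the event that the water sample is contaminated, the joint likelihood of the observed sequence is P(data|H) = 0.81·0.81 = 0.65610 and P(data|¬H) = 0.145·0.145 = 0.021025.
Bayes: P(H|data) = 0.293·0.65610 / (0.293·0.65610 + 0.707·0.021025) = 0.19224/0.20710 = 0.9282.

Posterior P(H) ≈ 0.928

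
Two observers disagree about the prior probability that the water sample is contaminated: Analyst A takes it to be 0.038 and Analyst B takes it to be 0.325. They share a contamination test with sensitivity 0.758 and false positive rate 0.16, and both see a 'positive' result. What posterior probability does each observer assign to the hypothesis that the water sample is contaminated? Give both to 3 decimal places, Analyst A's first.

Analyst A: 0.158; Analyst B: 0.695

The likelihood ratio for a 'positive' result is 0.758/0.16 = 4.7375.
Analyst A: prior odds 0.038/0.962 = 0.039501; posterior odds 0.18714; posterior probability 0.158.
Analyst B: prior odds 0.325/0.675 = 0.48148; posterior odds 2.2810; posterior probability 0.695.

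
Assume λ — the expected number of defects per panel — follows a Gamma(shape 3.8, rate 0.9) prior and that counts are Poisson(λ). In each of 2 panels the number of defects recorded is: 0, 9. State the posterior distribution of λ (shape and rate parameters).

The Poisson likelihood adds the total count to the shape and the number of exposure periods to the rate. Here ∑xᵢ = 9 and n = 2, so shape 3.8→12.8 and rate 0.9→2.9.

Posterior: Gamma(shape=12.8, rate=2.9)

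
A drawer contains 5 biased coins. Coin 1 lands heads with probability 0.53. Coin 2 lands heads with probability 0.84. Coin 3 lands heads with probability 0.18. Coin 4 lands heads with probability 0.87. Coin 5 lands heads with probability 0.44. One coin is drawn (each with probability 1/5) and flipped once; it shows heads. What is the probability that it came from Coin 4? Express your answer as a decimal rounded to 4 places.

Posterior probability ≈ 0.3042

P(heads|C1) = 0.53; P(heads|C2) = 0.84; P(heads|C3) = 0.18; P(heads|C4) = 0.87; P(heads|C5) = 0.44.
Prior × likelihood for each source: 0.2·0.53=0.1060, 0.2·0.84=0.1680, 0.2·0.18=0.03600, 0.2·0.87=0.1740, 0.2·0.44=0.08800. Summing gives P(heads) = 0.57200.
P(Coin 4 | heads) = 0.1740 / 0.57200 = 0.3042.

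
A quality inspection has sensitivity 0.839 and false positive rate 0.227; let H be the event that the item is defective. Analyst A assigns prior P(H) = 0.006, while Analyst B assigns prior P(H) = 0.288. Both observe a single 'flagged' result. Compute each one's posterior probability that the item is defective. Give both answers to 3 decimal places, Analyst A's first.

P('+'|H) = 0.839, P('+'|¬H) = 0.227.
Analyst A: numerator 0.839·0.006 = 0.0050340; evidence = 0.0050340+0.227·0.994 = 0.23067; posterior = 0.022.
Analyst B: numerator 0.839·0.288 = 0.24163; evidence = 0.24163+0.227·0.712 = 0.40326; posterior = 0.599.

Analyst A: 0.022; Analyst B: 0.599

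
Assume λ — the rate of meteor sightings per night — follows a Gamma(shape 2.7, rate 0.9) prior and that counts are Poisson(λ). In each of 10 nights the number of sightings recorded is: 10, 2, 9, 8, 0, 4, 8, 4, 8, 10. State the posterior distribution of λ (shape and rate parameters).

Posterior: Gamma(shape=65.7, rate=10.9)

The Poisson likelihood adds the total count to the shape and the number of exposure periods to the rate. Here ∑xᵢ = 63 and n = 10, so shape 2.7→65.7 and rate 0.9→10.9.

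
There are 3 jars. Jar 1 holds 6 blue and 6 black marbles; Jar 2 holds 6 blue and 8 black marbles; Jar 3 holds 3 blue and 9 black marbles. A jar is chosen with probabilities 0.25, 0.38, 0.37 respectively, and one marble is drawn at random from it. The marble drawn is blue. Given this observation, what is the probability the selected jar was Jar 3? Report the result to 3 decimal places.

Tabulate prior·likelihood by source: [1] prior 0.25, lik 0.5, product 0.1250; [2] prior 0.38, lik 0.4286, product 0.1629; [3] prior 0.37, lik 0.25, product 0.09250.
Normalizing constant = 0.38036; the posterior for Jar 3 is its product over the sum, 0.09250/0.38036 = 0.243.

Posterior probability ≈ 0.243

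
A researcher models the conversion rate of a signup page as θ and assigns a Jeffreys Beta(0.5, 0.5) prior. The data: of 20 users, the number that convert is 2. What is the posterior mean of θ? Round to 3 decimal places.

Posterior mean ≈ 0.119

Observing 2 successes and 18 failures updates Beta(0.5, 0.5) by adding the success and failure counts to the two shape parameters: α = 0.5+2 = 2.5, β = 0.5+18 = 18.5.
E[θ | data] = 2.5/(2.5+18.5) = 0.119.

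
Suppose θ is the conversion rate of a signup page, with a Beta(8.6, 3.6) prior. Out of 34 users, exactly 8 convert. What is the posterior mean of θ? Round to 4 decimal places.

Posterior mean ≈ 0.3593

The binomial likelihood is conjugate to the Beta prior: with 8 successes and 26 failures, the posterior is Beta(8.6+8, 3.6+26) = Beta(16.6, 29.6).
Posterior mean = α/(α+β) = 16.6/46.2 = 0.3593.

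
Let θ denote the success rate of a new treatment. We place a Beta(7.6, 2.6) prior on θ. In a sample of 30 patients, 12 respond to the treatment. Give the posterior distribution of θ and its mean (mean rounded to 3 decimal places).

Observing 12 successes and 18 failures updates Beta(7.6, 2.6) by adding the success and failure counts to the two shape parameters: α = 7.6+12 = 19.6, β = 2.6+18 = 20.6.
E[θ | data] = 19.6/(19.6+20.6) = 0.488.

Posterior: Beta(19.6, 20.6); mean ≈ 0.488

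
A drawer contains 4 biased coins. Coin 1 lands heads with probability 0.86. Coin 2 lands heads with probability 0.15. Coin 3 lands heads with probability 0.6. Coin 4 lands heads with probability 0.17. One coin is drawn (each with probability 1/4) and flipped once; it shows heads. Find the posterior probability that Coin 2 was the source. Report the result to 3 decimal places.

Posterior probability ≈ 0.084

P(heads|C1) = 0.86; P(heads|C2) = 0.15; P(heads|C3) = 0.6; P(heads|C4) = 0.17.
Prior × likelihood for each source: 0.25·0.86=0.2150, 0.25·0.15=0.03750, 0.25·0.6=0.1500, 0.25·0.17=0.04250. Summing gives P(heads) = 0.44500.
P(Coin 2 | heads) = 0.03750 / 0.44500 = 0.084.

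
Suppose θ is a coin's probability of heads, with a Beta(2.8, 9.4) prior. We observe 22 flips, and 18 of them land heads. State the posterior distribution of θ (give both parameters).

Observing 18 successes and 4 failures updates Beta(2.8, 9.4) by adding the success and failure counts to the two shape parameters: α = 2.8+18 = 20.8, β = 9.4+4 = 13.4.

Posterior: Beta(20.8, 13.4)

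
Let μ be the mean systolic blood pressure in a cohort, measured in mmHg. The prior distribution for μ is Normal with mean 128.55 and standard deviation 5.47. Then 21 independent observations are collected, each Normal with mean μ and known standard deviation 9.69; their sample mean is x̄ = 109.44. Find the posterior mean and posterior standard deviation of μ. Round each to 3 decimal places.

Posterior mean ≈ 111.924; posterior SD ≈ 1.972

With known σ, the Normal prior is conjugate. Weight on the data is w = (n/σ²)/(n/σ² + 1/τ₀²) = 0.223651/(0.223651+0.0334215) = 0.86999.
Posterior mean = w·x̄ + (1−w)·μ₀ = 0.86999·109.44 + 0.13001·128.55 = 111.924. Posterior variance = 1/(0.223651+0.0334215) = 3.88995, so SD = 1.972.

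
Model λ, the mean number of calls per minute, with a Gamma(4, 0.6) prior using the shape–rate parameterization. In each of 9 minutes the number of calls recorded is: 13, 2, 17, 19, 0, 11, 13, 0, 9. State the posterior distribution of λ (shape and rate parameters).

Posterior: Gamma(shape=88, rate=9.6)

The Poisson likelihood adds the total count to the shape and the number of exposure periods to the rate. Here ∑xᵢ = 84 and n = 9, so shape 4→88 and rate 0.6→9.6.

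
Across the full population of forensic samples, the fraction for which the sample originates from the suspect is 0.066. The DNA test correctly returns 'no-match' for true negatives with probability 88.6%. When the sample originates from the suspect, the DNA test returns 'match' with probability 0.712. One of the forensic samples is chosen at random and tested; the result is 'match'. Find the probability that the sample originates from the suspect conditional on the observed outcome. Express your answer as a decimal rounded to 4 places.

Write H for 'the sample originates from the suspect'. Prior odds H:¬H = 0.066/0.934 = 0.070664. For the 'match' outcome, the likelihood ratio is 0.712/0.114 = 6.2456.
Posterior odds = 0.070664 × 6.2456 = 0.44134, so P(H|E) = 0.44134/(1+0.44134) = 0.3062.

P(H | E) ≈ 0.3062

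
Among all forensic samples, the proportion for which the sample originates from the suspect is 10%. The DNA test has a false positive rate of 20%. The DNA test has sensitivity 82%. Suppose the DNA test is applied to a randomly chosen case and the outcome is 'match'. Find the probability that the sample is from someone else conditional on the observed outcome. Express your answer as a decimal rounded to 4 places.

Write H for 'the sample originates from the suspect'. Prior odds H:¬H = 0.1/0.9 = 0.11111. For the 'match' outcome, the likelihood ratio is 0.82/0.2 = 4.1000.
Posterior odds = 0.11111 × 4.1000 = 0.45556, so P(H|E) = 0.45556/(1+0.45556) = 0.3130. Then P(¬H|E) = 1 − 0.3130 = 0.6870.

P(¬H | E) ≈ 0.6870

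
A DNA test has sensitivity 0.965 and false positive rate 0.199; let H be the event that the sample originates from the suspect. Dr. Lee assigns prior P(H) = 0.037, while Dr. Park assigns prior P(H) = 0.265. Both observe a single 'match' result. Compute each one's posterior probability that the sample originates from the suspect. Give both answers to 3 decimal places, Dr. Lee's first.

Dr. Lee: 0.157; Dr. Park: 0.636

The likelihood ratio for a 'match' result is 0.965/0.199 = 4.8492.
Dr. Lee: prior odds 0.037/0.963 = 0.038422; posterior odds 0.18632; posterior probability 0.157.
Dr. Park: prior odds 0.265/0.735 = 0.36054; posterior odds 1.7484; posterior probability 0.636.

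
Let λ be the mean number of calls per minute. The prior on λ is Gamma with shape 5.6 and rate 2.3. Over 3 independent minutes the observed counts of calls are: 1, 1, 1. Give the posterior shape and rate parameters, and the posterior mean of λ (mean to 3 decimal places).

Posterior: Gamma(shape=8.6, rate=5.3); mean ≈ 1.623

Total count ∑xᵢ = 3 over n = 3 minutes.
Gamma is conjugate to the Poisson likelihood: posterior is Gamma(shape = 5.6+3 = 8.6, rate = 2.3+3 = 5.3).
E[λ | data] = 8.6/5.3 = 1.623.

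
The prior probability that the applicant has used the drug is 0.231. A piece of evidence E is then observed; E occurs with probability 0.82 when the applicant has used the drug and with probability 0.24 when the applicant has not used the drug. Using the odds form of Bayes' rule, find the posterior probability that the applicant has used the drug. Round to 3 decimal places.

Prior odds = 0.231/(1−0.231) = 0.30039.
Likelihood ratio for E = 0.82/0.24 = 3.4167.
Posterior odds = prior odds × LR = 1.0263.
Posterior probability = odds/(1+odds) = 1.0263/2.0263 = 0.506.

Posterior probability ≈ 0.506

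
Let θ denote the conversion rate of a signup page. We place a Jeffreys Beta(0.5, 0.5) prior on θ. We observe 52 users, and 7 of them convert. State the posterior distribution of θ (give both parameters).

The binomial likelihood is conjugate to the Beta prior: with 7 successes and 45 failures, the posterior is Beta(0.5+7, 0.5+45) = Beta(7.5, 45.5).

Posterior: Beta(7.5, 45.5)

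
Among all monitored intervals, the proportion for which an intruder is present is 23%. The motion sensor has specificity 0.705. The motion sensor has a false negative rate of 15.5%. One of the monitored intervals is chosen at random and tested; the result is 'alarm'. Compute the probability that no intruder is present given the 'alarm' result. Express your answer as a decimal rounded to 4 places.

Write H for 'an intruder is present'. Prior odds H:¬H = 0.23/0.77 = 0.29870. For the 'alarm' outcome, the likelihood ratio is 0.845/0.295 = 2.8644.
Posterior odds = 0.29870 × 2.8644 = 0.85560, so P(H|E) = 0.85560/(1+0.85560) = 0.4611. Then P(¬H|E) = 1 − 0.4611 = 0.5389.

P(¬H | E) ≈ 0.5389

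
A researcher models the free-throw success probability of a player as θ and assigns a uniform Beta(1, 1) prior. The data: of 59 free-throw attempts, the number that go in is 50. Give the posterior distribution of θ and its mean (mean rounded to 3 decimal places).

Posterior: Beta(51, 10); mean ≈ 0.836

The binomial likelihood is conjugate to the Beta prior: with 50 successes and 9 failures, the posterior is Beta(1+50, 1+9) = Beta(51, 10).
Posterior mean = α/(α+β) = 51/61 = 0.836.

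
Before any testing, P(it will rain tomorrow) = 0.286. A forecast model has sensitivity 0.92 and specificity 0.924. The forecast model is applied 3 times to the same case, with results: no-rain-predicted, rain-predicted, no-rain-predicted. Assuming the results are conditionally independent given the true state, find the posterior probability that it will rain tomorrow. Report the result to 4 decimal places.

With H the event that it will rain tomorrow, the joint likelihood of the observed sequence is P(data|H) = 0.08·0.92·0.08 = 0.0058880 and P(data|¬H) = 0.924·0.076·0.924 = 0.064887.
Bayes: P(H|data) = 0.286·0.0058880 / (0.286·0.0058880 + 0.714·0.064887) = 0.0016840/0.048013 = 0.0351.

Posterior P(H) ≈ 0.0351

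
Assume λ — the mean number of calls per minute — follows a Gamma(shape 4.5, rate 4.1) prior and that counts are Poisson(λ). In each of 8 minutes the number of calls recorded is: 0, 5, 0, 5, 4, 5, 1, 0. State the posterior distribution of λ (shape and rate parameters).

The Poisson likelihood adds the total count to the shape and the number of exposure periods to the rate. Here ∑xᵢ = 20 and n = 8, so shape 4.5→24.5 and rate 4.1→12.1.

Posterior: Gamma(shape=24.5, rate=12.1)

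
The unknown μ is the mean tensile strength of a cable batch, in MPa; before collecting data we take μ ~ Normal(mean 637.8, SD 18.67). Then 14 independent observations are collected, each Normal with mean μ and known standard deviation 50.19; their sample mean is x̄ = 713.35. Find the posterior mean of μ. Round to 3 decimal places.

Prior precision 1/τ₀² = 1/18.67² = 0.00286887; data precision n/σ² = 14/50.19² = 0.00555768.
Posterior precision = 0.00286887 + 0.00555768 = 0.00842655.
Posterior mean = (0.00286887·637.8 + 0.00555768·713.35) / 0.00842655 = 687.629.

Posterior mean ≈ 687.629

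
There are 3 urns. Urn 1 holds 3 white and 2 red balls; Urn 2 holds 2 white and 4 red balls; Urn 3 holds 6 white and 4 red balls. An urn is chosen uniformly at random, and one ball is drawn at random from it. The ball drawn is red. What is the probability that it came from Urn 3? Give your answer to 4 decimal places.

Posterior probability ≈ 0.2727

P(red|Urn 1) = 0.4; P(red|Urn 2) = 0.6667; P(red|Urn 3) = 0.4.
Prior × likelihood for each source: 0.333333·0.4=0.1333, 0.333333·0.6667=0.2222, 0.333333·0.4=0.1333. Summing gives P(red) = 0.48889.
P(Urn 3 | red) = 0.1333 / 0.48889 = 0.2727.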